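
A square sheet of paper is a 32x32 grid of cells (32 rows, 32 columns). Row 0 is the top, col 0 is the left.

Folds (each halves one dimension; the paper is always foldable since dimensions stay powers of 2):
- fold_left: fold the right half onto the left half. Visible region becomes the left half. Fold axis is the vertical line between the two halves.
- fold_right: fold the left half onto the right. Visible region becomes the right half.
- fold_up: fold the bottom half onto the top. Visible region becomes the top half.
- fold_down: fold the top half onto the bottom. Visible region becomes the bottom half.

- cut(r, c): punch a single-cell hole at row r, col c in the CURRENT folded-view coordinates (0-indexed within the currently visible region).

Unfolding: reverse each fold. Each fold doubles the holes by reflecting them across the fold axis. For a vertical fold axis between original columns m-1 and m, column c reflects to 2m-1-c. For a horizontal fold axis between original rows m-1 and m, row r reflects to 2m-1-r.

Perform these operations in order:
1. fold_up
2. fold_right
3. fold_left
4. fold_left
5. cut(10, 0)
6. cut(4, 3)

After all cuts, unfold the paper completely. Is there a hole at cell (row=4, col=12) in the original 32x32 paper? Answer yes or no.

Op 1 fold_up: fold axis h@16; visible region now rows[0,16) x cols[0,32) = 16x32
Op 2 fold_right: fold axis v@16; visible region now rows[0,16) x cols[16,32) = 16x16
Op 3 fold_left: fold axis v@24; visible region now rows[0,16) x cols[16,24) = 16x8
Op 4 fold_left: fold axis v@20; visible region now rows[0,16) x cols[16,20) = 16x4
Op 5 cut(10, 0): punch at orig (10,16); cuts so far [(10, 16)]; region rows[0,16) x cols[16,20) = 16x4
Op 6 cut(4, 3): punch at orig (4,19); cuts so far [(4, 19), (10, 16)]; region rows[0,16) x cols[16,20) = 16x4
Unfold 1 (reflect across v@20): 4 holes -> [(4, 19), (4, 20), (10, 16), (10, 23)]
Unfold 2 (reflect across v@24): 8 holes -> [(4, 19), (4, 20), (4, 27), (4, 28), (10, 16), (10, 23), (10, 24), (10, 31)]
Unfold 3 (reflect across v@16): 16 holes -> [(4, 3), (4, 4), (4, 11), (4, 12), (4, 19), (4, 20), (4, 27), (4, 28), (10, 0), (10, 7), (10, 8), (10, 15), (10, 16), (10, 23), (10, 24), (10, 31)]
Unfold 4 (reflect across h@16): 32 holes -> [(4, 3), (4, 4), (4, 11), (4, 12), (4, 19), (4, 20), (4, 27), (4, 28), (10, 0), (10, 7), (10, 8), (10, 15), (10, 16), (10, 23), (10, 24), (10, 31), (21, 0), (21, 7), (21, 8), (21, 15), (21, 16), (21, 23), (21, 24), (21, 31), (27, 3), (27, 4), (27, 11), (27, 12), (27, 19), (27, 20), (27, 27), (27, 28)]
Holes: [(4, 3), (4, 4), (4, 11), (4, 12), (4, 19), (4, 20), (4, 27), (4, 28), (10, 0), (10, 7), (10, 8), (10, 15), (10, 16), (10, 23), (10, 24), (10, 31), (21, 0), (21, 7), (21, 8), (21, 15), (21, 16), (21, 23), (21, 24), (21, 31), (27, 3), (27, 4), (27, 11), (27, 12), (27, 19), (27, 20), (27, 27), (27, 28)]

Answer: yes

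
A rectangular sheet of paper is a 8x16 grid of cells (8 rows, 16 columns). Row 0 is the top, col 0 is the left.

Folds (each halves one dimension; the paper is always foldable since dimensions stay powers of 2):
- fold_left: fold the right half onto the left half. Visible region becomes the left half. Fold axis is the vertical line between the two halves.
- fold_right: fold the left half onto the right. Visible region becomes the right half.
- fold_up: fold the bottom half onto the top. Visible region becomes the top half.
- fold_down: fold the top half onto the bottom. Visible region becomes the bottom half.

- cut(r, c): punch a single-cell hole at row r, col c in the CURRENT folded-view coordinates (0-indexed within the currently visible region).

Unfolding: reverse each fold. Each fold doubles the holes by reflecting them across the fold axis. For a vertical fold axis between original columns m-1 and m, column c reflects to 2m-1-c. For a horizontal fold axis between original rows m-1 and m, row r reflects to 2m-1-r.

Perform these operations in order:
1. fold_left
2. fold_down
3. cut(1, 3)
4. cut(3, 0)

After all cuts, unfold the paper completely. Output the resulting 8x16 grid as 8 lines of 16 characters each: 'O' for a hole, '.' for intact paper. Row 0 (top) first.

Op 1 fold_left: fold axis v@8; visible region now rows[0,8) x cols[0,8) = 8x8
Op 2 fold_down: fold axis h@4; visible region now rows[4,8) x cols[0,8) = 4x8
Op 3 cut(1, 3): punch at orig (5,3); cuts so far [(5, 3)]; region rows[4,8) x cols[0,8) = 4x8
Op 4 cut(3, 0): punch at orig (7,0); cuts so far [(5, 3), (7, 0)]; region rows[4,8) x cols[0,8) = 4x8
Unfold 1 (reflect across h@4): 4 holes -> [(0, 0), (2, 3), (5, 3), (7, 0)]
Unfold 2 (reflect across v@8): 8 holes -> [(0, 0), (0, 15), (2, 3), (2, 12), (5, 3), (5, 12), (7, 0), (7, 15)]

Answer: O..............O
................
...O........O...
................
................
...O........O...
................
O..............O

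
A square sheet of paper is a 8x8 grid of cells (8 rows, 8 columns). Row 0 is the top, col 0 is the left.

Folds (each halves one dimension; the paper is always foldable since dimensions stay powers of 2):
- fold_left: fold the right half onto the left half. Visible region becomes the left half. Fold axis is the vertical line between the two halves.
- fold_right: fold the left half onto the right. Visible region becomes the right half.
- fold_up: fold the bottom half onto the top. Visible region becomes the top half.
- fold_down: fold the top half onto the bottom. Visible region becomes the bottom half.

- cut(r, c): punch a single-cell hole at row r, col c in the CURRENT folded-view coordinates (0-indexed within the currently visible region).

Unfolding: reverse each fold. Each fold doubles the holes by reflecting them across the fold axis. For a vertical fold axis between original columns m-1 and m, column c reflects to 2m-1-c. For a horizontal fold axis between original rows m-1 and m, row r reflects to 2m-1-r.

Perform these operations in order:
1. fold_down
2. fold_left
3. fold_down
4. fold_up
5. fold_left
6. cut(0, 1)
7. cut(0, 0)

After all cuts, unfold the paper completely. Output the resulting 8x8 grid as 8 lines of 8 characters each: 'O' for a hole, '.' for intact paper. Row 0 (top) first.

Op 1 fold_down: fold axis h@4; visible region now rows[4,8) x cols[0,8) = 4x8
Op 2 fold_left: fold axis v@4; visible region now rows[4,8) x cols[0,4) = 4x4
Op 3 fold_down: fold axis h@6; visible region now rows[6,8) x cols[0,4) = 2x4
Op 4 fold_up: fold axis h@7; visible region now rows[6,7) x cols[0,4) = 1x4
Op 5 fold_left: fold axis v@2; visible region now rows[6,7) x cols[0,2) = 1x2
Op 6 cut(0, 1): punch at orig (6,1); cuts so far [(6, 1)]; region rows[6,7) x cols[0,2) = 1x2
Op 7 cut(0, 0): punch at orig (6,0); cuts so far [(6, 0), (6, 1)]; region rows[6,7) x cols[0,2) = 1x2
Unfold 1 (reflect across v@2): 4 holes -> [(6, 0), (6, 1), (6, 2), (6, 3)]
Unfold 2 (reflect across h@7): 8 holes -> [(6, 0), (6, 1), (6, 2), (6, 3), (7, 0), (7, 1), (7, 2), (7, 3)]
Unfold 3 (reflect across h@6): 16 holes -> [(4, 0), (4, 1), (4, 2), (4, 3), (5, 0), (5, 1), (5, 2), (5, 3), (6, 0), (6, 1), (6, 2), (6, 3), (7, 0), (7, 1), (7, 2), (7, 3)]
Unfold 4 (reflect across v@4): 32 holes -> [(4, 0), (4, 1), (4, 2), (4, 3), (4, 4), (4, 5), (4, 6), (4, 7), (5, 0), (5, 1), (5, 2), (5, 3), (5, 4), (5, 5), (5, 6), (5, 7), (6, 0), (6, 1), (6, 2), (6, 3), (6, 4), (6, 5), (6, 6), (6, 7), (7, 0), (7, 1), (7, 2), (7, 3), (7, 4), (7, 5), (7, 6), (7, 7)]
Unfold 5 (reflect across h@4): 64 holes -> [(0, 0), (0, 1), (0, 2), (0, 3), (0, 4), (0, 5), (0, 6), (0, 7), (1, 0), (1, 1), (1, 2), (1, 3), (1, 4), (1, 5), (1, 6), (1, 7), (2, 0), (2, 1), (2, 2), (2, 3), (2, 4), (2, 5), (2, 6), (2, 7), (3, 0), (3, 1), (3, 2), (3, 3), (3, 4), (3, 5), (3, 6), (3, 7), (4, 0), (4, 1), (4, 2), (4, 3), (4, 4), (4, 5), (4, 6), (4, 7), (5, 0), (5, 1), (5, 2), (5, 3), (5, 4), (5, 5), (5, 6), (5, 7), (6, 0), (6, 1), (6, 2), (6, 3), (6, 4), (6, 5), (6, 6), (6, 7), (7, 0), (7, 1), (7, 2), (7, 3), (7, 4), (7, 5), (7, 6), (7, 7)]

Answer: OOOOOOOO
OOOOOOOO
OOOOOOOO
OOOOOOOO
OOOOOOOO
OOOOOOOO
OOOOOOOO
OOOOOOOO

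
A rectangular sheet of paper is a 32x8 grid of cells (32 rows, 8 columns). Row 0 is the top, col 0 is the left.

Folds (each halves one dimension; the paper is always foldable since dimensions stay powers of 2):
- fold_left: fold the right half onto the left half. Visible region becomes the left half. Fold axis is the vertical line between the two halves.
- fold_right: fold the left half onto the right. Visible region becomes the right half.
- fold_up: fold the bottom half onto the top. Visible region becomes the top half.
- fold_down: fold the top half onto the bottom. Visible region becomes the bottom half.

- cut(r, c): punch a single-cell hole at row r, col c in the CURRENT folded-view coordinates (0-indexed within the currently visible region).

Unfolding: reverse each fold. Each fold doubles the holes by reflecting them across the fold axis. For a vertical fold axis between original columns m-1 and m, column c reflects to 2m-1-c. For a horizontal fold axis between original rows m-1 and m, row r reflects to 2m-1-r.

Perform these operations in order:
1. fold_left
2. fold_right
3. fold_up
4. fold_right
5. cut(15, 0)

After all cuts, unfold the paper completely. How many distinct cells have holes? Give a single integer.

Op 1 fold_left: fold axis v@4; visible region now rows[0,32) x cols[0,4) = 32x4
Op 2 fold_right: fold axis v@2; visible region now rows[0,32) x cols[2,4) = 32x2
Op 3 fold_up: fold axis h@16; visible region now rows[0,16) x cols[2,4) = 16x2
Op 4 fold_right: fold axis v@3; visible region now rows[0,16) x cols[3,4) = 16x1
Op 5 cut(15, 0): punch at orig (15,3); cuts so far [(15, 3)]; region rows[0,16) x cols[3,4) = 16x1
Unfold 1 (reflect across v@3): 2 holes -> [(15, 2), (15, 3)]
Unfold 2 (reflect across h@16): 4 holes -> [(15, 2), (15, 3), (16, 2), (16, 3)]
Unfold 3 (reflect across v@2): 8 holes -> [(15, 0), (15, 1), (15, 2), (15, 3), (16, 0), (16, 1), (16, 2), (16, 3)]
Unfold 4 (reflect across v@4): 16 holes -> [(15, 0), (15, 1), (15, 2), (15, 3), (15, 4), (15, 5), (15, 6), (15, 7), (16, 0), (16, 1), (16, 2), (16, 3), (16, 4), (16, 5), (16, 6), (16, 7)]

Answer: 16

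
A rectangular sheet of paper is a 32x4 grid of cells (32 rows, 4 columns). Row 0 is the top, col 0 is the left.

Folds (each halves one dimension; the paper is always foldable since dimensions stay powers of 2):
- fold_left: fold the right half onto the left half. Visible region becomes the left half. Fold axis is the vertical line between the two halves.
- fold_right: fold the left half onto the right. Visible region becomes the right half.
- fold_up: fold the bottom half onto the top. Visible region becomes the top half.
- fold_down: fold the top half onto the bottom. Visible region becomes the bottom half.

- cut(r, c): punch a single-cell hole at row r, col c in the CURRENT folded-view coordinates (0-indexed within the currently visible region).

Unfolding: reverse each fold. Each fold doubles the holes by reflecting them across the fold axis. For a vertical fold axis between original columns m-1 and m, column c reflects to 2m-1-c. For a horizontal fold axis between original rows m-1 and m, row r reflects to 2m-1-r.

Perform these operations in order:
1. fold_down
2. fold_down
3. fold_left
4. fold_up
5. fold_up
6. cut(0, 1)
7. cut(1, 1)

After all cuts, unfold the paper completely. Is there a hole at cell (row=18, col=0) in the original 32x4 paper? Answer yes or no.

Op 1 fold_down: fold axis h@16; visible region now rows[16,32) x cols[0,4) = 16x4
Op 2 fold_down: fold axis h@24; visible region now rows[24,32) x cols[0,4) = 8x4
Op 3 fold_left: fold axis v@2; visible region now rows[24,32) x cols[0,2) = 8x2
Op 4 fold_up: fold axis h@28; visible region now rows[24,28) x cols[0,2) = 4x2
Op 5 fold_up: fold axis h@26; visible region now rows[24,26) x cols[0,2) = 2x2
Op 6 cut(0, 1): punch at orig (24,1); cuts so far [(24, 1)]; region rows[24,26) x cols[0,2) = 2x2
Op 7 cut(1, 1): punch at orig (25,1); cuts so far [(24, 1), (25, 1)]; region rows[24,26) x cols[0,2) = 2x2
Unfold 1 (reflect across h@26): 4 holes -> [(24, 1), (25, 1), (26, 1), (27, 1)]
Unfold 2 (reflect across h@28): 8 holes -> [(24, 1), (25, 1), (26, 1), (27, 1), (28, 1), (29, 1), (30, 1), (31, 1)]
Unfold 3 (reflect across v@2): 16 holes -> [(24, 1), (24, 2), (25, 1), (25, 2), (26, 1), (26, 2), (27, 1), (27, 2), (28, 1), (28, 2), (29, 1), (29, 2), (30, 1), (30, 2), (31, 1), (31, 2)]
Unfold 4 (reflect across h@24): 32 holes -> [(16, 1), (16, 2), (17, 1), (17, 2), (18, 1), (18, 2), (19, 1), (19, 2), (20, 1), (20, 2), (21, 1), (21, 2), (22, 1), (22, 2), (23, 1), (23, 2), (24, 1), (24, 2), (25, 1), (25, 2), (26, 1), (26, 2), (27, 1), (27, 2), (28, 1), (28, 2), (29, 1), (29, 2), (30, 1), (30, 2), (31, 1), (31, 2)]
Unfold 5 (reflect across h@16): 64 holes -> [(0, 1), (0, 2), (1, 1), (1, 2), (2, 1), (2, 2), (3, 1), (3, 2), (4, 1), (4, 2), (5, 1), (5, 2), (6, 1), (6, 2), (7, 1), (7, 2), (8, 1), (8, 2), (9, 1), (9, 2), (10, 1), (10, 2), (11, 1), (11, 2), (12, 1), (12, 2), (13, 1), (13, 2), (14, 1), (14, 2), (15, 1), (15, 2), (16, 1), (16, 2), (17, 1), (17, 2), (18, 1), (18, 2), (19, 1), (19, 2), (20, 1), (20, 2), (21, 1), (21, 2), (22, 1), (22, 2), (23, 1), (23, 2), (24, 1), (24, 2), (25, 1), (25, 2), (26, 1), (26, 2), (27, 1), (27, 2), (28, 1), (28, 2), (29, 1), (29, 2), (30, 1), (30, 2), (31, 1), (31, 2)]
Holes: [(0, 1), (0, 2), (1, 1), (1, 2), (2, 1), (2, 2), (3, 1), (3, 2), (4, 1), (4, 2), (5, 1), (5, 2), (6, 1), (6, 2), (7, 1), (7, 2), (8, 1), (8, 2), (9, 1), (9, 2), (10, 1), (10, 2), (11, 1), (11, 2), (12, 1), (12, 2), (13, 1), (13, 2), (14, 1), (14, 2), (15, 1), (15, 2), (16, 1), (16, 2), (17, 1), (17, 2), (18, 1), (18, 2), (19, 1), (19, 2), (20, 1), (20, 2), (21, 1), (21, 2), (22, 1), (22, 2), (23, 1), (23, 2), (24, 1), (24, 2), (25, 1), (25, 2), (26, 1), (26, 2), (27, 1), (27, 2), (28, 1), (28, 2), (29, 1), (29, 2), (30, 1), (30, 2), (31, 1), (31, 2)]

Answer: no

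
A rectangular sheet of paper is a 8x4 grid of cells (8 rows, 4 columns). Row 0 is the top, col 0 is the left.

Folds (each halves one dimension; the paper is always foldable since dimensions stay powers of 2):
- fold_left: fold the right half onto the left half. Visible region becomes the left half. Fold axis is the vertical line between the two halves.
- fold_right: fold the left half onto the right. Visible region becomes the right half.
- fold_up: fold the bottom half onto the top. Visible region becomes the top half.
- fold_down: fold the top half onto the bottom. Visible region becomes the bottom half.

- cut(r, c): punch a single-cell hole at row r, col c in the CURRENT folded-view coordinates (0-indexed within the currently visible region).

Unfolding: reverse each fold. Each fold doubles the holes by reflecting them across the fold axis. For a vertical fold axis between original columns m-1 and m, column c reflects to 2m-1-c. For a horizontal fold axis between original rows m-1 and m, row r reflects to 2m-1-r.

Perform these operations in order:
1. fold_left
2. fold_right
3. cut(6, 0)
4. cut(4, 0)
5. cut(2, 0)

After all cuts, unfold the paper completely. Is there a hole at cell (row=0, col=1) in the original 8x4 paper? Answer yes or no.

Answer: no

Derivation:
Op 1 fold_left: fold axis v@2; visible region now rows[0,8) x cols[0,2) = 8x2
Op 2 fold_right: fold axis v@1; visible region now rows[0,8) x cols[1,2) = 8x1
Op 3 cut(6, 0): punch at orig (6,1); cuts so far [(6, 1)]; region rows[0,8) x cols[1,2) = 8x1
Op 4 cut(4, 0): punch at orig (4,1); cuts so far [(4, 1), (6, 1)]; region rows[0,8) x cols[1,2) = 8x1
Op 5 cut(2, 0): punch at orig (2,1); cuts so far [(2, 1), (4, 1), (6, 1)]; region rows[0,8) x cols[1,2) = 8x1
Unfold 1 (reflect across v@1): 6 holes -> [(2, 0), (2, 1), (4, 0), (4, 1), (6, 0), (6, 1)]
Unfold 2 (reflect across v@2): 12 holes -> [(2, 0), (2, 1), (2, 2), (2, 3), (4, 0), (4, 1), (4, 2), (4, 3), (6, 0), (6, 1), (6, 2), (6, 3)]
Holes: [(2, 0), (2, 1), (2, 2), (2, 3), (4, 0), (4, 1), (4, 2), (4, 3), (6, 0), (6, 1), (6, 2), (6, 3)]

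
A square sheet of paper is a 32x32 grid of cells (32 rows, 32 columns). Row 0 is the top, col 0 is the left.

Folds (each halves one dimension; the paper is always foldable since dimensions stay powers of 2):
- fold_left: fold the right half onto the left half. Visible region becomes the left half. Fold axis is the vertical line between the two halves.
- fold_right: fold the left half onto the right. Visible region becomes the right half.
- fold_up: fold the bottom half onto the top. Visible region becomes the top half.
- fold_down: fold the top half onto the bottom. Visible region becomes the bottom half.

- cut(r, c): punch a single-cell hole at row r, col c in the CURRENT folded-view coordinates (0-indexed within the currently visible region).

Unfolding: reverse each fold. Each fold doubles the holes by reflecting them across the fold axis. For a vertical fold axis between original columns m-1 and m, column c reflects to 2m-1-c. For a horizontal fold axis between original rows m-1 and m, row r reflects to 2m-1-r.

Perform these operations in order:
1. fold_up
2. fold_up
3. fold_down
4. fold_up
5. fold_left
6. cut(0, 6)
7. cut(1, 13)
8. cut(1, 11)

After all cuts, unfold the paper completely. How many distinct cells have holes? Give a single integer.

Answer: 96

Derivation:
Op 1 fold_up: fold axis h@16; visible region now rows[0,16) x cols[0,32) = 16x32
Op 2 fold_up: fold axis h@8; visible region now rows[0,8) x cols[0,32) = 8x32
Op 3 fold_down: fold axis h@4; visible region now rows[4,8) x cols[0,32) = 4x32
Op 4 fold_up: fold axis h@6; visible region now rows[4,6) x cols[0,32) = 2x32
Op 5 fold_left: fold axis v@16; visible region now rows[4,6) x cols[0,16) = 2x16
Op 6 cut(0, 6): punch at orig (4,6); cuts so far [(4, 6)]; region rows[4,6) x cols[0,16) = 2x16
Op 7 cut(1, 13): punch at orig (5,13); cuts so far [(4, 6), (5, 13)]; region rows[4,6) x cols[0,16) = 2x16
Op 8 cut(1, 11): punch at orig (5,11); cuts so far [(4, 6), (5, 11), (5, 13)]; region rows[4,6) x cols[0,16) = 2x16
Unfold 1 (reflect across v@16): 6 holes -> [(4, 6), (4, 25), (5, 11), (5, 13), (5, 18), (5, 20)]
Unfold 2 (reflect across h@6): 12 holes -> [(4, 6), (4, 25), (5, 11), (5, 13), (5, 18), (5, 20), (6, 11), (6, 13), (6, 18), (6, 20), (7, 6), (7, 25)]
Unfold 3 (reflect across h@4): 24 holes -> [(0, 6), (0, 25), (1, 11), (1, 13), (1, 18), (1, 20), (2, 11), (2, 13), (2, 18), (2, 20), (3, 6), (3, 25), (4, 6), (4, 25), (5, 11), (5, 13), (5, 18), (5, 20), (6, 11), (6, 13), (6, 18), (6, 20), (7, 6), (7, 25)]
Unfold 4 (reflect across h@8): 48 holes -> [(0, 6), (0, 25), (1, 11), (1, 13), (1, 18), (1, 20), (2, 11), (2, 13), (2, 18), (2, 20), (3, 6), (3, 25), (4, 6), (4, 25), (5, 11), (5, 13), (5, 18), (5, 20), (6, 11), (6, 13), (6, 18), (6, 20), (7, 6), (7, 25), (8, 6), (8, 25), (9, 11), (9, 13), (9, 18), (9, 20), (10, 11), (10, 13), (10, 18), (10, 20), (11, 6), (11, 25), (12, 6), (12, 25), (13, 11), (13, 13), (13, 18), (13, 20), (14, 11), (14, 13), (14, 18), (14, 20), (15, 6), (15, 25)]
Unfold 5 (reflect across h@16): 96 holes -> [(0, 6), (0, 25), (1, 11), (1, 13), (1, 18), (1, 20), (2, 11), (2, 13), (2, 18), (2, 20), (3, 6), (3, 25), (4, 6), (4, 25), (5, 11), (5, 13), (5, 18), (5, 20), (6, 11), (6, 13), (6, 18), (6, 20), (7, 6), (7, 25), (8, 6), (8, 25), (9, 11), (9, 13), (9, 18), (9, 20), (10, 11), (10, 13), (10, 18), (10, 20), (11, 6), (11, 25), (12, 6), (12, 25), (13, 11), (13, 13), (13, 18), (13, 20), (14, 11), (14, 13), (14, 18), (14, 20), (15, 6), (15, 25), (16, 6), (16, 25), (17, 11), (17, 13), (17, 18), (17, 20), (18, 11), (18, 13), (18, 18), (18, 20), (19, 6), (19, 25), (20, 6), (20, 25), (21, 11), (21, 13), (21, 18), (21, 20), (22, 11), (22, 13), (22, 18), (22, 20), (23, 6), (23, 25), (24, 6), (24, 25), (25, 11), (25, 13), (25, 18), (25, 20), (26, 11), (26, 13), (26, 18), (26, 20), (27, 6), (27, 25), (28, 6), (28, 25), (29, 11), (29, 13), (29, 18), (29, 20), (30, 11), (30, 13), (30, 18), (30, 20), (31, 6), (31, 25)]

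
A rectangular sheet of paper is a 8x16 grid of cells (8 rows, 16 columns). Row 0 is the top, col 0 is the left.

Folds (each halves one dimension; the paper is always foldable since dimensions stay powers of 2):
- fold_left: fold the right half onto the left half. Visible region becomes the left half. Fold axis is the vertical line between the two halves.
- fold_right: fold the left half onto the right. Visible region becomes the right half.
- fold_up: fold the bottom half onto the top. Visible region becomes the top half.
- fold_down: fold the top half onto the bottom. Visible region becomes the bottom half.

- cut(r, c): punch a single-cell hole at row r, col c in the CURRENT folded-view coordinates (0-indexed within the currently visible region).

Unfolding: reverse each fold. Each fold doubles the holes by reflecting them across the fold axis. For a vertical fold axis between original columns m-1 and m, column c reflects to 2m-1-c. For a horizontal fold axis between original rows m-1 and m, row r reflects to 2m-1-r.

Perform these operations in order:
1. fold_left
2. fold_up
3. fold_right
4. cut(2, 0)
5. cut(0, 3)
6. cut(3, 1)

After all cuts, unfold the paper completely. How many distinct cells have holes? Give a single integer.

Op 1 fold_left: fold axis v@8; visible region now rows[0,8) x cols[0,8) = 8x8
Op 2 fold_up: fold axis h@4; visible region now rows[0,4) x cols[0,8) = 4x8
Op 3 fold_right: fold axis v@4; visible region now rows[0,4) x cols[4,8) = 4x4
Op 4 cut(2, 0): punch at orig (2,4); cuts so far [(2, 4)]; region rows[0,4) x cols[4,8) = 4x4
Op 5 cut(0, 3): punch at orig (0,7); cuts so far [(0, 7), (2, 4)]; region rows[0,4) x cols[4,8) = 4x4
Op 6 cut(3, 1): punch at orig (3,5); cuts so far [(0, 7), (2, 4), (3, 5)]; region rows[0,4) x cols[4,8) = 4x4
Unfold 1 (reflect across v@4): 6 holes -> [(0, 0), (0, 7), (2, 3), (2, 4), (3, 2), (3, 5)]
Unfold 2 (reflect across h@4): 12 holes -> [(0, 0), (0, 7), (2, 3), (2, 4), (3, 2), (3, 5), (4, 2), (4, 5), (5, 3), (5, 4), (7, 0), (7, 7)]
Unfold 3 (reflect across v@8): 24 holes -> [(0, 0), (0, 7), (0, 8), (0, 15), (2, 3), (2, 4), (2, 11), (2, 12), (3, 2), (3, 5), (3, 10), (3, 13), (4, 2), (4, 5), (4, 10), (4, 13), (5, 3), (5, 4), (5, 11), (5, 12), (7, 0), (7, 7), (7, 8), (7, 15)]

Answer: 24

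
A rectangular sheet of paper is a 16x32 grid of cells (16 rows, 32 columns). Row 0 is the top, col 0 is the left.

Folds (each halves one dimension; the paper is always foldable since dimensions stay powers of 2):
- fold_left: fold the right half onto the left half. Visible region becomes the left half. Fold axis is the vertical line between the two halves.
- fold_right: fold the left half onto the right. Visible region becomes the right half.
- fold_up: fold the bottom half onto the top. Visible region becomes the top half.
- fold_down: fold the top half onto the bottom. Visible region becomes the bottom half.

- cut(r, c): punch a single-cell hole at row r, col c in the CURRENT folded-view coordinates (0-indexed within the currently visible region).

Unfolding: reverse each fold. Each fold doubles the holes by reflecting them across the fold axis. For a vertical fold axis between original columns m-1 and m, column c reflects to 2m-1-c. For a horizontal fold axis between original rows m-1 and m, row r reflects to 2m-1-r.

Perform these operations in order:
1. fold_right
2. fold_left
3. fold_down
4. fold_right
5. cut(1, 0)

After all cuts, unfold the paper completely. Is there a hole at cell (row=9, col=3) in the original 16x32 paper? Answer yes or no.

Answer: yes

Derivation:
Op 1 fold_right: fold axis v@16; visible region now rows[0,16) x cols[16,32) = 16x16
Op 2 fold_left: fold axis v@24; visible region now rows[0,16) x cols[16,24) = 16x8
Op 3 fold_down: fold axis h@8; visible region now rows[8,16) x cols[16,24) = 8x8
Op 4 fold_right: fold axis v@20; visible region now rows[8,16) x cols[20,24) = 8x4
Op 5 cut(1, 0): punch at orig (9,20); cuts so far [(9, 20)]; region rows[8,16) x cols[20,24) = 8x4
Unfold 1 (reflect across v@20): 2 holes -> [(9, 19), (9, 20)]
Unfold 2 (reflect across h@8): 4 holes -> [(6, 19), (6, 20), (9, 19), (9, 20)]
Unfold 3 (reflect across v@24): 8 holes -> [(6, 19), (6, 20), (6, 27), (6, 28), (9, 19), (9, 20), (9, 27), (9, 28)]
Unfold 4 (reflect across v@16): 16 holes -> [(6, 3), (6, 4), (6, 11), (6, 12), (6, 19), (6, 20), (6, 27), (6, 28), (9, 3), (9, 4), (9, 11), (9, 12), (9, 19), (9, 20), (9, 27), (9, 28)]
Holes: [(6, 3), (6, 4), (6, 11), (6, 12), (6, 19), (6, 20), (6, 27), (6, 28), (9, 3), (9, 4), (9, 11), (9, 12), (9, 19), (9, 20), (9, 27), (9, 28)]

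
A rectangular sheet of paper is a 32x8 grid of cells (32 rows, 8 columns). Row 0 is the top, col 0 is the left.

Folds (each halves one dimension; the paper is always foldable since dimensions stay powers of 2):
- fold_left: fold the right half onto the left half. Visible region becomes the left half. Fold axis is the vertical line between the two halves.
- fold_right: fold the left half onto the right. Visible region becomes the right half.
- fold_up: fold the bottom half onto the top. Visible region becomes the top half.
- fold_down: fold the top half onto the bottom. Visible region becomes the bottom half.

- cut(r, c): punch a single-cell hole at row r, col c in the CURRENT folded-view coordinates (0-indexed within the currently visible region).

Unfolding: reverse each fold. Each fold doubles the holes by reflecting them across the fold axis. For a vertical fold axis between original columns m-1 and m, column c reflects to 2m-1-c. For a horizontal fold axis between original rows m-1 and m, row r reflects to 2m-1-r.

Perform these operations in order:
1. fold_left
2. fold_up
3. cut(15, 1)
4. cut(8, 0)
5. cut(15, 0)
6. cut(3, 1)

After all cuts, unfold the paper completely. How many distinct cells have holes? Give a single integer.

Op 1 fold_left: fold axis v@4; visible region now rows[0,32) x cols[0,4) = 32x4
Op 2 fold_up: fold axis h@16; visible region now rows[0,16) x cols[0,4) = 16x4
Op 3 cut(15, 1): punch at orig (15,1); cuts so far [(15, 1)]; region rows[0,16) x cols[0,4) = 16x4
Op 4 cut(8, 0): punch at orig (8,0); cuts so far [(8, 0), (15, 1)]; region rows[0,16) x cols[0,4) = 16x4
Op 5 cut(15, 0): punch at orig (15,0); cuts so far [(8, 0), (15, 0), (15, 1)]; region rows[0,16) x cols[0,4) = 16x4
Op 6 cut(3, 1): punch at orig (3,1); cuts so far [(3, 1), (8, 0), (15, 0), (15, 1)]; region rows[0,16) x cols[0,4) = 16x4
Unfold 1 (reflect across h@16): 8 holes -> [(3, 1), (8, 0), (15, 0), (15, 1), (16, 0), (16, 1), (23, 0), (28, 1)]
Unfold 2 (reflect across v@4): 16 holes -> [(3, 1), (3, 6), (8, 0), (8, 7), (15, 0), (15, 1), (15, 6), (15, 7), (16, 0), (16, 1), (16, 6), (16, 7), (23, 0), (23, 7), (28, 1), (28, 6)]

Answer: 16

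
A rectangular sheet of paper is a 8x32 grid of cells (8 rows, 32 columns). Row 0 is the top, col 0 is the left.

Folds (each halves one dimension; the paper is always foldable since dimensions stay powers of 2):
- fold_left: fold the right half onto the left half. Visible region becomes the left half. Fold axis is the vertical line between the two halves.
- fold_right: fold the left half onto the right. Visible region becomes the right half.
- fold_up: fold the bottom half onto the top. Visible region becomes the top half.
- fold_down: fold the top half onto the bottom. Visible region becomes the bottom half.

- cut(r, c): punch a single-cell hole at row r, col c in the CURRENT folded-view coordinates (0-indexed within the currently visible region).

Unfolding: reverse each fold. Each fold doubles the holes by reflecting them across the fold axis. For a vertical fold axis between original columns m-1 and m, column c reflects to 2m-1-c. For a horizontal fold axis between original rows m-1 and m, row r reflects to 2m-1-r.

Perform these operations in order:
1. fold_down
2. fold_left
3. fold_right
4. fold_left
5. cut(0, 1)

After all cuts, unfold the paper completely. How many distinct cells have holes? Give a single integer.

Op 1 fold_down: fold axis h@4; visible region now rows[4,8) x cols[0,32) = 4x32
Op 2 fold_left: fold axis v@16; visible region now rows[4,8) x cols[0,16) = 4x16
Op 3 fold_right: fold axis v@8; visible region now rows[4,8) x cols[8,16) = 4x8
Op 4 fold_left: fold axis v@12; visible region now rows[4,8) x cols[8,12) = 4x4
Op 5 cut(0, 1): punch at orig (4,9); cuts so far [(4, 9)]; region rows[4,8) x cols[8,12) = 4x4
Unfold 1 (reflect across v@12): 2 holes -> [(4, 9), (4, 14)]
Unfold 2 (reflect across v@8): 4 holes -> [(4, 1), (4, 6), (4, 9), (4, 14)]
Unfold 3 (reflect across v@16): 8 holes -> [(4, 1), (4, 6), (4, 9), (4, 14), (4, 17), (4, 22), (4, 25), (4, 30)]
Unfold 4 (reflect across h@4): 16 holes -> [(3, 1), (3, 6), (3, 9), (3, 14), (3, 17), (3, 22), (3, 25), (3, 30), (4, 1), (4, 6), (4, 9), (4, 14), (4, 17), (4, 22), (4, 25), (4, 30)]

Answer: 16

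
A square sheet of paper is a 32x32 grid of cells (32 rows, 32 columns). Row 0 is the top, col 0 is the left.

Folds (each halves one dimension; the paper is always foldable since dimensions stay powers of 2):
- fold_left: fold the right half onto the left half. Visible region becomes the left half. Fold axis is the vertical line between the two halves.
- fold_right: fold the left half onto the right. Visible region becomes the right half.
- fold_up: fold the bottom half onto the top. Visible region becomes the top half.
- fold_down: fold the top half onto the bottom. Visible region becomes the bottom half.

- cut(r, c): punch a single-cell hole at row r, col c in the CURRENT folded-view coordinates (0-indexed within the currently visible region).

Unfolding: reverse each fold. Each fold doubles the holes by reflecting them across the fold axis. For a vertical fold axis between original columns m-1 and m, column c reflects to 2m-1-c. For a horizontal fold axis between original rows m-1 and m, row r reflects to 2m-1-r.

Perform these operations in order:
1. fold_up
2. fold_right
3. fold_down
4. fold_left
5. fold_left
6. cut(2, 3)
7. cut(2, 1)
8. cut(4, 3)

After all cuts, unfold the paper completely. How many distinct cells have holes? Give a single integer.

Op 1 fold_up: fold axis h@16; visible region now rows[0,16) x cols[0,32) = 16x32
Op 2 fold_right: fold axis v@16; visible region now rows[0,16) x cols[16,32) = 16x16
Op 3 fold_down: fold axis h@8; visible region now rows[8,16) x cols[16,32) = 8x16
Op 4 fold_left: fold axis v@24; visible region now rows[8,16) x cols[16,24) = 8x8
Op 5 fold_left: fold axis v@20; visible region now rows[8,16) x cols[16,20) = 8x4
Op 6 cut(2, 3): punch at orig (10,19); cuts so far [(10, 19)]; region rows[8,16) x cols[16,20) = 8x4
Op 7 cut(2, 1): punch at orig (10,17); cuts so far [(10, 17), (10, 19)]; region rows[8,16) x cols[16,20) = 8x4
Op 8 cut(4, 3): punch at orig (12,19); cuts so far [(10, 17), (10, 19), (12, 19)]; region rows[8,16) x cols[16,20) = 8x4
Unfold 1 (reflect across v@20): 6 holes -> [(10, 17), (10, 19), (10, 20), (10, 22), (12, 19), (12, 20)]
Unfold 2 (reflect across v@24): 12 holes -> [(10, 17), (10, 19), (10, 20), (10, 22), (10, 25), (10, 27), (10, 28), (10, 30), (12, 19), (12, 20), (12, 27), (12, 28)]
Unfold 3 (reflect across h@8): 24 holes -> [(3, 19), (3, 20), (3, 27), (3, 28), (5, 17), (5, 19), (5, 20), (5, 22), (5, 25), (5, 27), (5, 28), (5, 30), (10, 17), (10, 19), (10, 20), (10, 22), (10, 25), (10, 27), (10, 28), (10, 30), (12, 19), (12, 20), (12, 27), (12, 28)]
Unfold 4 (reflect across v@16): 48 holes -> [(3, 3), (3, 4), (3, 11), (3, 12), (3, 19), (3, 20), (3, 27), (3, 28), (5, 1), (5, 3), (5, 4), (5, 6), (5, 9), (5, 11), (5, 12), (5, 14), (5, 17), (5, 19), (5, 20), (5, 22), (5, 25), (5, 27), (5, 28), (5, 30), (10, 1), (10, 3), (10, 4), (10, 6), (10, 9), (10, 11), (10, 12), (10, 14), (10, 17), (10, 19), (10, 20), (10, 22), (10, 25), (10, 27), (10, 28), (10, 30), (12, 3), (12, 4), (12, 11), (12, 12), (12, 19), (12, 20), (12, 27), (12, 28)]
Unfold 5 (reflect across h@16): 96 holes -> [(3, 3), (3, 4), (3, 11), (3, 12), (3, 19), (3, 20), (3, 27), (3, 28), (5, 1), (5, 3), (5, 4), (5, 6), (5, 9), (5, 11), (5, 12), (5, 14), (5, 17), (5, 19), (5, 20), (5, 22), (5, 25), (5, 27), (5, 28), (5, 30), (10, 1), (10, 3), (10, 4), (10, 6), (10, 9), (10, 11), (10, 12), (10, 14), (10, 17), (10, 19), (10, 20), (10, 22), (10, 25), (10, 27), (10, 28), (10, 30), (12, 3), (12, 4), (12, 11), (12, 12), (12, 19), (12, 20), (12, 27), (12, 28), (19, 3), (19, 4), (19, 11), (19, 12), (19, 19), (19, 20), (19, 27), (19, 28), (21, 1), (21, 3), (21, 4), (21, 6), (21, 9), (21, 11), (21, 12), (21, 14), (21, 17), (21, 19), (21, 20), (21, 22), (21, 25), (21, 27), (21, 28), (21, 30), (26, 1), (26, 3), (26, 4), (26, 6), (26, 9), (26, 11), (26, 12), (26, 14), (26, 17), (26, 19), (26, 20), (26, 22), (26, 25), (26, 27), (26, 28), (26, 30), (28, 3), (28, 4), (28, 11), (28, 12), (28, 19), (28, 20), (28, 27), (28, 28)]

Answer: 96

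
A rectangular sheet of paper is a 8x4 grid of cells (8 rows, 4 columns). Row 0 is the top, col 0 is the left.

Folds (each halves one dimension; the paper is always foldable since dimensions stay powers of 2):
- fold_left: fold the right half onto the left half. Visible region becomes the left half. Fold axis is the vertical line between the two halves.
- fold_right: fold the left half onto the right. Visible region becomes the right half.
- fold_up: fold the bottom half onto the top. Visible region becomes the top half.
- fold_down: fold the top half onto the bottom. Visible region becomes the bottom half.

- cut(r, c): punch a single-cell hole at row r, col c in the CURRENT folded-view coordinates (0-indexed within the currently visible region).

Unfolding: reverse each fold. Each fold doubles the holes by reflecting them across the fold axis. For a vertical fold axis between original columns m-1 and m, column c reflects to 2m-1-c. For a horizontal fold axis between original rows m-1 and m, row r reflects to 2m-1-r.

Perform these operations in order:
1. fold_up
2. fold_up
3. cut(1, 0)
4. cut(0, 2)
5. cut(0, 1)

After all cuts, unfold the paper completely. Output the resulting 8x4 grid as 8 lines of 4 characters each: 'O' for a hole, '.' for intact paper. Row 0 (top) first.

Answer: .OO.
O...
O...
.OO.
.OO.
O...
O...
.OO.

Derivation:
Op 1 fold_up: fold axis h@4; visible region now rows[0,4) x cols[0,4) = 4x4
Op 2 fold_up: fold axis h@2; visible region now rows[0,2) x cols[0,4) = 2x4
Op 3 cut(1, 0): punch at orig (1,0); cuts so far [(1, 0)]; region rows[0,2) x cols[0,4) = 2x4
Op 4 cut(0, 2): punch at orig (0,2); cuts so far [(0, 2), (1, 0)]; region rows[0,2) x cols[0,4) = 2x4
Op 5 cut(0, 1): punch at orig (0,1); cuts so far [(0, 1), (0, 2), (1, 0)]; region rows[0,2) x cols[0,4) = 2x4
Unfold 1 (reflect across h@2): 6 holes -> [(0, 1), (0, 2), (1, 0), (2, 0), (3, 1), (3, 2)]
Unfold 2 (reflect across h@4): 12 holes -> [(0, 1), (0, 2), (1, 0), (2, 0), (3, 1), (3, 2), (4, 1), (4, 2), (5, 0), (6, 0), (7, 1), (7, 2)]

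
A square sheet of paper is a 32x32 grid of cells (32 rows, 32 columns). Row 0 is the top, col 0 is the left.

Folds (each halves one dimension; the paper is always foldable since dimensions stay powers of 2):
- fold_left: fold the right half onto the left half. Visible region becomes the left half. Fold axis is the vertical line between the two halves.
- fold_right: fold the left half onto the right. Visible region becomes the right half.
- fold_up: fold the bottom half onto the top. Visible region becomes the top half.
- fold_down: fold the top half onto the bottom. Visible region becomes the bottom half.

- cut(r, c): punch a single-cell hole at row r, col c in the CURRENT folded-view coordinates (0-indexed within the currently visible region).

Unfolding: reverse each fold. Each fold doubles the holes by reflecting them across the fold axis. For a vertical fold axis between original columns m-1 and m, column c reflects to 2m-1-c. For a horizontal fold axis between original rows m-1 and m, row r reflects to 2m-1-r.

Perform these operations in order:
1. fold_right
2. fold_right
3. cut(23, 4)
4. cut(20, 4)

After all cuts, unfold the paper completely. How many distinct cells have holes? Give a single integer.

Answer: 8

Derivation:
Op 1 fold_right: fold axis v@16; visible region now rows[0,32) x cols[16,32) = 32x16
Op 2 fold_right: fold axis v@24; visible region now rows[0,32) x cols[24,32) = 32x8
Op 3 cut(23, 4): punch at orig (23,28); cuts so far [(23, 28)]; region rows[0,32) x cols[24,32) = 32x8
Op 4 cut(20, 4): punch at orig (20,28); cuts so far [(20, 28), (23, 28)]; region rows[0,32) x cols[24,32) = 32x8
Unfold 1 (reflect across v@24): 4 holes -> [(20, 19), (20, 28), (23, 19), (23, 28)]
Unfold 2 (reflect across v@16): 8 holes -> [(20, 3), (20, 12), (20, 19), (20, 28), (23, 3), (23, 12), (23, 19), (23, 28)]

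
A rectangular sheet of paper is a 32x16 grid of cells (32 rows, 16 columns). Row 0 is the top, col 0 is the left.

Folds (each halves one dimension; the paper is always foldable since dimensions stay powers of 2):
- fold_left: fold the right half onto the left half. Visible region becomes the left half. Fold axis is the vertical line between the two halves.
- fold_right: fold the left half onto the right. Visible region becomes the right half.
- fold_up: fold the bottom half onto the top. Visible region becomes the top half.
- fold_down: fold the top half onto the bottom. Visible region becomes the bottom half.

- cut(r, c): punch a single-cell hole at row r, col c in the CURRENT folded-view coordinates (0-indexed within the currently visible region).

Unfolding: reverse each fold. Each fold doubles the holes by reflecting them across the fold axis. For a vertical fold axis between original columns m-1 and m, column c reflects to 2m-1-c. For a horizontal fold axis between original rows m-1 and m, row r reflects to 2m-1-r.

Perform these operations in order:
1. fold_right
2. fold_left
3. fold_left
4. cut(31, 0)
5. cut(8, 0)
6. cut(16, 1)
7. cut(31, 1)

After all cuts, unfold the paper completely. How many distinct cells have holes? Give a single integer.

Op 1 fold_right: fold axis v@8; visible region now rows[0,32) x cols[8,16) = 32x8
Op 2 fold_left: fold axis v@12; visible region now rows[0,32) x cols[8,12) = 32x4
Op 3 fold_left: fold axis v@10; visible region now rows[0,32) x cols[8,10) = 32x2
Op 4 cut(31, 0): punch at orig (31,8); cuts so far [(31, 8)]; region rows[0,32) x cols[8,10) = 32x2
Op 5 cut(8, 0): punch at orig (8,8); cuts so far [(8, 8), (31, 8)]; region rows[0,32) x cols[8,10) = 32x2
Op 6 cut(16, 1): punch at orig (16,9); cuts so far [(8, 8), (16, 9), (31, 8)]; region rows[0,32) x cols[8,10) = 32x2
Op 7 cut(31, 1): punch at orig (31,9); cuts so far [(8, 8), (16, 9), (31, 8), (31, 9)]; region rows[0,32) x cols[8,10) = 32x2
Unfold 1 (reflect across v@10): 8 holes -> [(8, 8), (8, 11), (16, 9), (16, 10), (31, 8), (31, 9), (31, 10), (31, 11)]
Unfold 2 (reflect across v@12): 16 holes -> [(8, 8), (8, 11), (8, 12), (8, 15), (16, 9), (16, 10), (16, 13), (16, 14), (31, 8), (31, 9), (31, 10), (31, 11), (31, 12), (31, 13), (31, 14), (31, 15)]
Unfold 3 (reflect across v@8): 32 holes -> [(8, 0), (8, 3), (8, 4), (8, 7), (8, 8), (8, 11), (8, 12), (8, 15), (16, 1), (16, 2), (16, 5), (16, 6), (16, 9), (16, 10), (16, 13), (16, 14), (31, 0), (31, 1), (31, 2), (31, 3), (31, 4), (31, 5), (31, 6), (31, 7), (31, 8), (31, 9), (31, 10), (31, 11), (31, 12), (31, 13), (31, 14), (31, 15)]

Answer: 32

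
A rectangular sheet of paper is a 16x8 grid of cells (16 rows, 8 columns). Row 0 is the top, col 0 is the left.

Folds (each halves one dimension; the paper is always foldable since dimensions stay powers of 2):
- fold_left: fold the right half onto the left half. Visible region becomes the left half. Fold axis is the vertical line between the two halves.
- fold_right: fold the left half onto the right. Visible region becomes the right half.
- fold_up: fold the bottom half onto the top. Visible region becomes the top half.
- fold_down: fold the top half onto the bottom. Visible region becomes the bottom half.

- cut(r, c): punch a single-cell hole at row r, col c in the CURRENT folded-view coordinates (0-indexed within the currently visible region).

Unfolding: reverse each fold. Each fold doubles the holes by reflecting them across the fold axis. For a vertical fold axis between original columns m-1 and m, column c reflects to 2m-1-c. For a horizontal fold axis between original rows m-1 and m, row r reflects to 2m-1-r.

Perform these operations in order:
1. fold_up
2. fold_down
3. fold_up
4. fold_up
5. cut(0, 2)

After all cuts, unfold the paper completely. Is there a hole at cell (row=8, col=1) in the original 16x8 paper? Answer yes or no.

Answer: no

Derivation:
Op 1 fold_up: fold axis h@8; visible region now rows[0,8) x cols[0,8) = 8x8
Op 2 fold_down: fold axis h@4; visible region now rows[4,8) x cols[0,8) = 4x8
Op 3 fold_up: fold axis h@6; visible region now rows[4,6) x cols[0,8) = 2x8
Op 4 fold_up: fold axis h@5; visible region now rows[4,5) x cols[0,8) = 1x8
Op 5 cut(0, 2): punch at orig (4,2); cuts so far [(4, 2)]; region rows[4,5) x cols[0,8) = 1x8
Unfold 1 (reflect across h@5): 2 holes -> [(4, 2), (5, 2)]
Unfold 2 (reflect across h@6): 4 holes -> [(4, 2), (5, 2), (6, 2), (7, 2)]
Unfold 3 (reflect across h@4): 8 holes -> [(0, 2), (1, 2), (2, 2), (3, 2), (4, 2), (5, 2), (6, 2), (7, 2)]
Unfold 4 (reflect across h@8): 16 holes -> [(0, 2), (1, 2), (2, 2), (3, 2), (4, 2), (5, 2), (6, 2), (7, 2), (8, 2), (9, 2), (10, 2), (11, 2), (12, 2), (13, 2), (14, 2), (15, 2)]
Holes: [(0, 2), (1, 2), (2, 2), (3, 2), (4, 2), (5, 2), (6, 2), (7, 2), (8, 2), (9, 2), (10, 2), (11, 2), (12, 2), (13, 2), (14, 2), (15, 2)]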